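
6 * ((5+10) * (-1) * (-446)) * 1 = 40140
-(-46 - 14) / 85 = 12 / 17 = 0.71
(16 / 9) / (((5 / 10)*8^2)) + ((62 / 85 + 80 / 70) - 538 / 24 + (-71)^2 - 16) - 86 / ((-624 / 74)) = 349099028 / 69615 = 5014.71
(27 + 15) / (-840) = -1 / 20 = -0.05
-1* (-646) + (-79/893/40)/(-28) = 646.00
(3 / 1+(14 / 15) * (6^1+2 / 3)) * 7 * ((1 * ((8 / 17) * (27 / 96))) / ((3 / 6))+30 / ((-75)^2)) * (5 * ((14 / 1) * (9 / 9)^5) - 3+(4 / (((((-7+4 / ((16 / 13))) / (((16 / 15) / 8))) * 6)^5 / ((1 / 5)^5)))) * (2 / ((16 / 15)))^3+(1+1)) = 17908423435377669543811 / 14888392272949218750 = 1202.84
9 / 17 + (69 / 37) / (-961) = 318840 / 604469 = 0.53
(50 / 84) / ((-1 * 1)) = -25 / 42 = -0.60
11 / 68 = 0.16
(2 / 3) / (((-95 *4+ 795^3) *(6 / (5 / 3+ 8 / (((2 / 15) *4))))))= 10 / 2713281273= 0.00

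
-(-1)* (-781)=-781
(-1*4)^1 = -4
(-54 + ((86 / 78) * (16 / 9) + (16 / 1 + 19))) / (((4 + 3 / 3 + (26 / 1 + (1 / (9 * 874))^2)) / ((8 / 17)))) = -109649816544 / 423898472777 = -0.26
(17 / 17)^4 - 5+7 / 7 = -3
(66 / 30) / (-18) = -11 / 90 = -0.12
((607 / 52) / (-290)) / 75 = -607 / 1131000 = -0.00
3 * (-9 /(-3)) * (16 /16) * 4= 36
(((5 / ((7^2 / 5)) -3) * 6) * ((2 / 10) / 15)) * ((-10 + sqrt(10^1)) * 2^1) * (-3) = -2928 / 245 + 1464 * sqrt(10) / 1225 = -8.17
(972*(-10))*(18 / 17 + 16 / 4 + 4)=-1496880 / 17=-88051.76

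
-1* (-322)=322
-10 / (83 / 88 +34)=-176 / 615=-0.29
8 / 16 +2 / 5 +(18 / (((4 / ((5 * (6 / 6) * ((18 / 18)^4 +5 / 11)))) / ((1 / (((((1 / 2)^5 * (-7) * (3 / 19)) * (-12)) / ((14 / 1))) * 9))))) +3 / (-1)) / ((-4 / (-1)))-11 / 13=772481 / 25740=30.01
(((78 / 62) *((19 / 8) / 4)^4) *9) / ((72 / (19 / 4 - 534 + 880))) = 7130774157 / 1040187392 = 6.86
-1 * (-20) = 20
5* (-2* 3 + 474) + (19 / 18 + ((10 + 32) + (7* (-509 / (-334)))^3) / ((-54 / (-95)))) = 9155982801493 / 2012024016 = 4550.63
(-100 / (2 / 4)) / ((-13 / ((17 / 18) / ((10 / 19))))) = 3230 / 117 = 27.61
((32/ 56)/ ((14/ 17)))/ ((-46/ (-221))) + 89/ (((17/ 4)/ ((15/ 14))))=493739/ 19159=25.77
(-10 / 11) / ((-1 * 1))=10 / 11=0.91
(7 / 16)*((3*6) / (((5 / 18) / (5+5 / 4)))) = 2835 / 16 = 177.19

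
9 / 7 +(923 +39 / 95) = 614923 / 665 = 924.70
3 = 3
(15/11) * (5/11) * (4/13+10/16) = 7275/12584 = 0.58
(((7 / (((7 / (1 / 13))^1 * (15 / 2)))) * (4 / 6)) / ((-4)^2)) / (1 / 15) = 1 / 156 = 0.01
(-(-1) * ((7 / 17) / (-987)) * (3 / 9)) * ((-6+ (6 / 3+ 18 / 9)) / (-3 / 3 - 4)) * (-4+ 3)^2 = -2 / 35955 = -0.00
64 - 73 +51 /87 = -244 /29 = -8.41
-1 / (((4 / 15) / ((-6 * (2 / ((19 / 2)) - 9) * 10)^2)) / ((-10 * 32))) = 120480480000 / 361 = 333740941.83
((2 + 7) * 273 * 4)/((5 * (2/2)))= 9828/5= 1965.60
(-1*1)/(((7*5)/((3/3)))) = -1/35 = -0.03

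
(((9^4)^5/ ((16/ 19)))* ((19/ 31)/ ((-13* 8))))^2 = 19262594458106975072475280037306077726659921/ 2660909056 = 7239102897813195714297753000000000.00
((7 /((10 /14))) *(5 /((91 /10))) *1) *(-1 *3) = -210 /13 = -16.15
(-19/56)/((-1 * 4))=19/224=0.08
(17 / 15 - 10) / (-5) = 1.77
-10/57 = -0.18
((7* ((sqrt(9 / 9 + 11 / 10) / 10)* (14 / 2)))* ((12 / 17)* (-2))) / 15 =-98* sqrt(210) / 2125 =-0.67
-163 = -163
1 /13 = 0.08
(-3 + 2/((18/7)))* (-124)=2480/9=275.56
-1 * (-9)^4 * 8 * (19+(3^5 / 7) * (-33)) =413920368 / 7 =59131481.14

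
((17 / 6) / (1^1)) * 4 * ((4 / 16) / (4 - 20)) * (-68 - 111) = 3043 / 96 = 31.70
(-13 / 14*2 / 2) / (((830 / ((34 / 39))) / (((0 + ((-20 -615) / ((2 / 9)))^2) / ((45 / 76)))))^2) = -244265672258001 / 1253798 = -194820594.91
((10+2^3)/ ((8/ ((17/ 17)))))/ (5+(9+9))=9/ 92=0.10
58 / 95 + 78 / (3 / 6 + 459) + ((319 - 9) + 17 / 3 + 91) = 106716466 / 261915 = 407.45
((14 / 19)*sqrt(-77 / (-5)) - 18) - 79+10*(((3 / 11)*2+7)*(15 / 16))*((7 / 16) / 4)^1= -502729 / 5632+14*sqrt(385) / 95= -86.37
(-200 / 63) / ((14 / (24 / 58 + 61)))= -178100 / 12789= -13.93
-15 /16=-0.94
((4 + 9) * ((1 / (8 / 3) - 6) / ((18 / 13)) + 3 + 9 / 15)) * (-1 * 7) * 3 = 10101 / 80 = 126.26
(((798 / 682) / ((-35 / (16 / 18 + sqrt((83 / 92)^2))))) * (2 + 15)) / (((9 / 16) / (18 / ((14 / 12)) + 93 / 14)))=-98675854 / 2470545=-39.94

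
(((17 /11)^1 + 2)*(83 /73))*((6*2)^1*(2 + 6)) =310752 /803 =386.99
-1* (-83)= 83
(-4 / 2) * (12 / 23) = -24 / 23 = -1.04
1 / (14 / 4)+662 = 4636 / 7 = 662.29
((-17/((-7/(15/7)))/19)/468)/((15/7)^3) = 119/2000700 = 0.00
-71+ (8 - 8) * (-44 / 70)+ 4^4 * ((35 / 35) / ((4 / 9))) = 505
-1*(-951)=951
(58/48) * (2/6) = 29/72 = 0.40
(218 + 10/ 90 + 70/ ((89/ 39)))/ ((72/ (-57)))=-3786263/ 19224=-196.96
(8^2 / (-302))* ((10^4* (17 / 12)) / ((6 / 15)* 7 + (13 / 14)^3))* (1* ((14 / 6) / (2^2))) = -32653600000 / 67135959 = -486.38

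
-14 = -14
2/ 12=1/ 6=0.17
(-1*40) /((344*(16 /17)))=-85 /688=-0.12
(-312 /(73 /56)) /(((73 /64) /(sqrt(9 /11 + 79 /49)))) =-159744 * sqrt(14410) /58619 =-327.13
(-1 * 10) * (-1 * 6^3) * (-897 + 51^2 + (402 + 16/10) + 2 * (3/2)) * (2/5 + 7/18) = 17982312/5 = 3596462.40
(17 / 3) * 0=0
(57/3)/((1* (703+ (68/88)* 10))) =209/7818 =0.03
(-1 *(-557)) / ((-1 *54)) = -557 / 54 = -10.31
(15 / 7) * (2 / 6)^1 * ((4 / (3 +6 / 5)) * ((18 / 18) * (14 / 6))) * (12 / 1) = 400 / 21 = 19.05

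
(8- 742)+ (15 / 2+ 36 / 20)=-7247 / 10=-724.70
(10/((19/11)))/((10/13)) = 143/19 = 7.53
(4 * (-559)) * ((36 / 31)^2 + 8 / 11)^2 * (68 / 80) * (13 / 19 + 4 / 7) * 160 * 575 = -14061336862828902400 / 14862223453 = -946112599.32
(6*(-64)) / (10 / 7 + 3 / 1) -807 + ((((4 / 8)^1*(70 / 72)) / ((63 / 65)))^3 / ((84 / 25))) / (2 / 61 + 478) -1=-3697137558006259981 / 4132220736946176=-894.71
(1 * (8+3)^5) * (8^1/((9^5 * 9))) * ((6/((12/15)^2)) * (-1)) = -4026275/177147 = -22.73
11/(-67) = -11/67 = -0.16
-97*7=-679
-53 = -53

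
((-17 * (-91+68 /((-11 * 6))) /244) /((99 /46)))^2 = 1410077876089 /158861233476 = 8.88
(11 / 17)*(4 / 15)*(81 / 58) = 0.24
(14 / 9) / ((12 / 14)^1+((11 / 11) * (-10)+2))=-49 / 225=-0.22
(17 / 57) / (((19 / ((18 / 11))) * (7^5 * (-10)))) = -51 / 333702985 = -0.00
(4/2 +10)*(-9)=-108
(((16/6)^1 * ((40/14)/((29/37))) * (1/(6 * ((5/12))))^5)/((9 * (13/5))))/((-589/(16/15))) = -606208/78690031875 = -0.00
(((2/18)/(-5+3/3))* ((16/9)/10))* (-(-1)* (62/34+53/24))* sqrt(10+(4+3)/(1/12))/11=-329* sqrt(94)/181764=-0.02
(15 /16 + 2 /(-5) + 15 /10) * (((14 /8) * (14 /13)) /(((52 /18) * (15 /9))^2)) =5822523 /35152000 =0.17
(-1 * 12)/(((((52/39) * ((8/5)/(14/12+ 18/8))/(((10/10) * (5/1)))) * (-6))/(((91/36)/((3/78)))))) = 1212575/1152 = 1052.58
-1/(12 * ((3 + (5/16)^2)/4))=-256/2379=-0.11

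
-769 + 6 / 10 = -768.40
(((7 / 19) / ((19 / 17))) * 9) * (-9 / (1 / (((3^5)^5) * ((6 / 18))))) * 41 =-111615870387754719 / 361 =-309185236531176.51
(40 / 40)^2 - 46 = -45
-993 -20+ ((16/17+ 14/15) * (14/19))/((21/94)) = -14634091/14535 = -1006.82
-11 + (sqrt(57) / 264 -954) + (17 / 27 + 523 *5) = sqrt(57) / 264 + 44567 / 27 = 1650.66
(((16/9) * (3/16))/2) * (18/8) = 3/8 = 0.38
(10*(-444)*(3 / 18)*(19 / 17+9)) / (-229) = 127280 / 3893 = 32.69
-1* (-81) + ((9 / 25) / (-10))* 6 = 10098 / 125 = 80.78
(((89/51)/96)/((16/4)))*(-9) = -0.04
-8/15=-0.53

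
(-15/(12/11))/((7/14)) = -27.50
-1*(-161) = 161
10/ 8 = 5/ 4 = 1.25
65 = 65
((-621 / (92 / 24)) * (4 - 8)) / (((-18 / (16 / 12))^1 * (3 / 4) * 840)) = -8 / 105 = -0.08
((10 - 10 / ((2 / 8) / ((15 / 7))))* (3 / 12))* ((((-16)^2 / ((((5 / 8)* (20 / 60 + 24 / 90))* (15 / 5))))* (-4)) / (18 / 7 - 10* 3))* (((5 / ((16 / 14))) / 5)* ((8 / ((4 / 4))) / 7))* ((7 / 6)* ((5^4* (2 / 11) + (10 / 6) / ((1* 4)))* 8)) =-1787329600 / 2673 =-668660.53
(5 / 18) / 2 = 5 / 36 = 0.14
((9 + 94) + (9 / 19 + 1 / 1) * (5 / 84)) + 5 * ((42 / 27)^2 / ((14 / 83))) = 269042 / 1539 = 174.82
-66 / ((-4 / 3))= 99 / 2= 49.50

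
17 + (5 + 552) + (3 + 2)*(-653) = -2691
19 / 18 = 1.06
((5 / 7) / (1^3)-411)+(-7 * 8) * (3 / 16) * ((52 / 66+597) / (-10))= 334783 / 1540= 217.39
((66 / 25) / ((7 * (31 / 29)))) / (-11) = -174 / 5425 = -0.03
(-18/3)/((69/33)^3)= -7986/12167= -0.66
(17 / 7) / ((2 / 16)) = 136 / 7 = 19.43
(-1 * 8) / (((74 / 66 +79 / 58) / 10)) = -153120 / 4753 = -32.22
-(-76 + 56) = 20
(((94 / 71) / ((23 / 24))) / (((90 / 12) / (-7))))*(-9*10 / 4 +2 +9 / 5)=984368 / 40825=24.11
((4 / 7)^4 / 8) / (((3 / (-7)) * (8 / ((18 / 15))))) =-8 / 1715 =-0.00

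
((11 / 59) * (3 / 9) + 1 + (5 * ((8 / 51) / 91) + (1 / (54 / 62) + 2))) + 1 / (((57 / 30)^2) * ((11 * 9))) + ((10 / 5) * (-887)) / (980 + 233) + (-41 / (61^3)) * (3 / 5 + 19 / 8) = 297316057655818912013 / 107774563799489506920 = 2.76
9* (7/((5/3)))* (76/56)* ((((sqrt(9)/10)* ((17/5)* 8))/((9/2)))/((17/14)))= 9576/125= 76.61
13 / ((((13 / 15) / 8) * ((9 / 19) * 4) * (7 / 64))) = 12160 / 21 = 579.05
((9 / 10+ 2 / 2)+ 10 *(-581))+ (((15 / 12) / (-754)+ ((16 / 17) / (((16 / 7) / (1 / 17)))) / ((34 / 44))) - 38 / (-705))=-12134588372917 / 2089282728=-5808.02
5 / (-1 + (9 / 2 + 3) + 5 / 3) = 30 / 49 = 0.61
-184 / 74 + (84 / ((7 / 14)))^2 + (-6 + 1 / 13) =13571699 / 481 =28215.59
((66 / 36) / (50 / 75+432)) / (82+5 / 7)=0.00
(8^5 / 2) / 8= 2048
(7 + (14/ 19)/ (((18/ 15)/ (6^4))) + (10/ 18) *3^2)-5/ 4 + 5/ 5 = 61373/ 76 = 807.54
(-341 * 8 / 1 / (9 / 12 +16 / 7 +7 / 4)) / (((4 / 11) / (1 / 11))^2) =-2387 / 67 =-35.63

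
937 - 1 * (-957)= 1894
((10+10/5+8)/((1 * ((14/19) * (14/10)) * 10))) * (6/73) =570/3577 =0.16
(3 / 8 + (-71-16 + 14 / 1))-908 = -7845 / 8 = -980.62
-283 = -283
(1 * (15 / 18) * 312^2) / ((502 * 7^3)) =40560 / 86093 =0.47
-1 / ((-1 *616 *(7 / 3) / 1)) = 3 / 4312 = 0.00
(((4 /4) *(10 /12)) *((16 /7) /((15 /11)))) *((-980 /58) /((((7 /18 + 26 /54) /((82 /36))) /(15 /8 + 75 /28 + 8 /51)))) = -60673030 /208539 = -290.94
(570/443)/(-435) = -38/12847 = -0.00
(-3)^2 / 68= 9 / 68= 0.13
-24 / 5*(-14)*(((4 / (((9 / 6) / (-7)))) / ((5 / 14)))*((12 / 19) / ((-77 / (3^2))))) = 259.28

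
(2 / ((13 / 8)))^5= 1048576 / 371293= 2.82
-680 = -680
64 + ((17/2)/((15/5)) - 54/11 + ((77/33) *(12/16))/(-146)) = 1193173/19272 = 61.91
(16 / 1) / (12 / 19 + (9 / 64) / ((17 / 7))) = 330752 / 14253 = 23.21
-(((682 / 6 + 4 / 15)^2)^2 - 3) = -8530377351886 / 50625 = -168501281.02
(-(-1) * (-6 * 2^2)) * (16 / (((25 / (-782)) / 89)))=26725632 / 25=1069025.28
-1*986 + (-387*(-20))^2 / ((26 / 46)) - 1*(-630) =1377870172 / 13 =105990013.23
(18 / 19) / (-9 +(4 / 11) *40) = 198 / 1159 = 0.17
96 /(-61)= -96 /61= -1.57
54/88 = 27/44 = 0.61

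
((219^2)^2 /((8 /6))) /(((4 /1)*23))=6900772563 /368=18752099.36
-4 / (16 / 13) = -13 / 4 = -3.25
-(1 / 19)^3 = -0.00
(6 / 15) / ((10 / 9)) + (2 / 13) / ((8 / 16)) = 0.67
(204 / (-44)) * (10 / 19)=-510 / 209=-2.44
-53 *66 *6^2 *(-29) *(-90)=-328672080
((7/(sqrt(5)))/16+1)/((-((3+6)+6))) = -0.08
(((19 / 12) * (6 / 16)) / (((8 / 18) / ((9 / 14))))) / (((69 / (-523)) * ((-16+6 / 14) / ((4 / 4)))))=0.42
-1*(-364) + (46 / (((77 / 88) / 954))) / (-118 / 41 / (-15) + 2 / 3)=4526138 / 77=58781.01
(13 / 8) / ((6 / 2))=0.54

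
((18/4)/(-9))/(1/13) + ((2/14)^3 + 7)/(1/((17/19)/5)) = -341937/65170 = -5.25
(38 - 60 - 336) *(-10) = 3580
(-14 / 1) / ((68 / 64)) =-224 / 17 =-13.18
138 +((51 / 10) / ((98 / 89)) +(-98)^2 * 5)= 47199379 / 980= 48162.63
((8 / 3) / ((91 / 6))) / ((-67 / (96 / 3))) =-512 / 6097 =-0.08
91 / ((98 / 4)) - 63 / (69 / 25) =-3077 / 161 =-19.11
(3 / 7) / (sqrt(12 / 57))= 3 *sqrt(19) / 14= 0.93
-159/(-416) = 159/416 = 0.38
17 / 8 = 2.12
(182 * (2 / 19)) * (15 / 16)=1365 / 76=17.96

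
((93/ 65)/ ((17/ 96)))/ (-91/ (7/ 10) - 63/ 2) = -17856/ 356915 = -0.05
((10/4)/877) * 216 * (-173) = -93420/877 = -106.52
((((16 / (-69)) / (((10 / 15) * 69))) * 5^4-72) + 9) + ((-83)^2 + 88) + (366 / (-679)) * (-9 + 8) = 7447525564 / 1077573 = 6911.39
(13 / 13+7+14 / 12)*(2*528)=9680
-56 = -56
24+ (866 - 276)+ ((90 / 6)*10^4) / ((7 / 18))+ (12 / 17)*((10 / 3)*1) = 386330.64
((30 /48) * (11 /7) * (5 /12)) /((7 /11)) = 3025 /4704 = 0.64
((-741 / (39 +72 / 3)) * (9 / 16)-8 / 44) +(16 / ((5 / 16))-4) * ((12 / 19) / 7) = -297193 / 117040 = -2.54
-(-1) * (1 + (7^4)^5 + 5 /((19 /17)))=1516053059654628123 /19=79792266297612006.47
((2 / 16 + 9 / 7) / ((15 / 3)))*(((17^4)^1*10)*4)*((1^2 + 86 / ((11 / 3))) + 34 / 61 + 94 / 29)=3627542453179 / 136213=26631396.81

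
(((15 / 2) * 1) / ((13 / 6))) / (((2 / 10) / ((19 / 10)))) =855 / 26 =32.88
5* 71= 355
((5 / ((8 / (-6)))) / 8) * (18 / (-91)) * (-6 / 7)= -405 / 5096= -0.08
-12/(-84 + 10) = 6/37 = 0.16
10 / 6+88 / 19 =359 / 57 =6.30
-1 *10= -10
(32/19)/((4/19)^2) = 38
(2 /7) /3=2 /21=0.10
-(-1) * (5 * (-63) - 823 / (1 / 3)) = -2784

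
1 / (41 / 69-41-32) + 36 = 35.99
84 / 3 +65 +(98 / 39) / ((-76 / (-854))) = 89836 / 741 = 121.24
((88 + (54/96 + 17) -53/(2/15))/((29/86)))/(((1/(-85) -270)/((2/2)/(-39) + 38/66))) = 5690835/3226366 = 1.76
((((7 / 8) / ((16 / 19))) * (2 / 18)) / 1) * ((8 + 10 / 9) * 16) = 5453 / 324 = 16.83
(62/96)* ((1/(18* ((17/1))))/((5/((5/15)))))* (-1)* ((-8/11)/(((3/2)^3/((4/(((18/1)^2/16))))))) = 992/165632445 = 0.00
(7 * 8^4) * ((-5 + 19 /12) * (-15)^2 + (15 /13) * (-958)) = -698557440 /13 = -53735187.69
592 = 592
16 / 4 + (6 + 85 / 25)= 67 / 5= 13.40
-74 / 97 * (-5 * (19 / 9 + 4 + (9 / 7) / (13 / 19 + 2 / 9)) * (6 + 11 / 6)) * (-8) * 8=-84362368 / 5859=-14398.77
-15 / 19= -0.79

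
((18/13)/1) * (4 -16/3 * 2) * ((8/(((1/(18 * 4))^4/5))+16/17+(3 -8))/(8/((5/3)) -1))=-10964533206600/4199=-2611224864.63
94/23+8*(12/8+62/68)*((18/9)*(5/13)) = 96214/5083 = 18.93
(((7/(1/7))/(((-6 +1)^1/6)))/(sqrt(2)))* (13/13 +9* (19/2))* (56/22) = -356034* sqrt(2)/55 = -9154.69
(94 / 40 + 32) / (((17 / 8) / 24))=32976 / 85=387.95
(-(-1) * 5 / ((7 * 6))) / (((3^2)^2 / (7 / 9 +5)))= 130 / 15309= 0.01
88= 88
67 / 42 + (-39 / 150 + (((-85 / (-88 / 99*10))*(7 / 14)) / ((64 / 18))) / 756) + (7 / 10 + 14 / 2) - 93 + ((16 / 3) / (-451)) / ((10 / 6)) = -81436734829 / 969830400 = -83.97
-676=-676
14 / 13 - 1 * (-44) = 586 / 13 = 45.08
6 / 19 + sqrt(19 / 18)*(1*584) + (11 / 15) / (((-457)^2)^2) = 3925611432299 / 12431102868285 + 292*sqrt(38) / 3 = 600.32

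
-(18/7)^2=-324/49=-6.61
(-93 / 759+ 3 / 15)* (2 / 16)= 49 / 5060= 0.01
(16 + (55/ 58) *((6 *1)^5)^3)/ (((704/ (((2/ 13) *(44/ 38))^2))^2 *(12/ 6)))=97783783514549/ 215881688698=452.95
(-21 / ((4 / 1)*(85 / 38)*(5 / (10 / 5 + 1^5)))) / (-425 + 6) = 1197 / 356150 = 0.00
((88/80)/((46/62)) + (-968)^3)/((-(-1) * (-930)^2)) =-208619023019/198927000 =-1048.72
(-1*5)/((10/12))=-6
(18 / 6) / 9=1 / 3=0.33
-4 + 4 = 0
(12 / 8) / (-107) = -0.01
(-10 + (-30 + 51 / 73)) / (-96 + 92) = 2869 / 292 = 9.83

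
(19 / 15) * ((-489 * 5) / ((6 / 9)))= -9291 / 2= -4645.50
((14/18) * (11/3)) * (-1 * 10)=-770/27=-28.52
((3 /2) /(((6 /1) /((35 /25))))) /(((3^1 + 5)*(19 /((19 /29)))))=7 /4640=0.00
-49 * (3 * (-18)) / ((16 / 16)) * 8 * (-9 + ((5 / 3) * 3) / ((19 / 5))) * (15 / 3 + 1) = -18543168 / 19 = -975956.21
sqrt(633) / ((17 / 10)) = 10 * sqrt(633) / 17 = 14.80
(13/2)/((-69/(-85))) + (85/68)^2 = 10565/1104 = 9.57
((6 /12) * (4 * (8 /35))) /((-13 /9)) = -144 /455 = -0.32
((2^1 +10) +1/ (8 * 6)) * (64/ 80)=9.62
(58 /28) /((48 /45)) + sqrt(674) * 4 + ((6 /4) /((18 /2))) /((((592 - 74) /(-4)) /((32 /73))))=3523781 /1815072 + 4 * sqrt(674)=105.79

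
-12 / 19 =-0.63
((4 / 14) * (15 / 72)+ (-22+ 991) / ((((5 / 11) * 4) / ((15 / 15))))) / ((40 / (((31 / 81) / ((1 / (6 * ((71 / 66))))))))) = 61590583 / 1871100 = 32.92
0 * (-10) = 0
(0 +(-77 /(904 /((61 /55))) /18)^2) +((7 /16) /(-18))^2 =16371341 /26477798400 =0.00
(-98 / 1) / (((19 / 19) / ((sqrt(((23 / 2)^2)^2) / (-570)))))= 25921 / 1140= 22.74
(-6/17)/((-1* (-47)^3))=-6/1764991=-0.00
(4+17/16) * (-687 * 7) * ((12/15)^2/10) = -389529/250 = -1558.12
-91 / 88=-1.03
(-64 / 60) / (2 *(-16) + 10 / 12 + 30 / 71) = 2272 / 65485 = 0.03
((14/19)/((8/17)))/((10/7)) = 833/760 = 1.10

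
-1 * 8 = -8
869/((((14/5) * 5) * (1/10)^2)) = 6207.14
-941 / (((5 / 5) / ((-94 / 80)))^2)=-2078669 / 1600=-1299.17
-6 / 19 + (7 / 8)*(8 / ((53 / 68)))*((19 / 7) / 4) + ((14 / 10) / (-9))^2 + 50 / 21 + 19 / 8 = 10.56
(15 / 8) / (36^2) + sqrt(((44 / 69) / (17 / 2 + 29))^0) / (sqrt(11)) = 5 / 3456 + sqrt(11) / 11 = 0.30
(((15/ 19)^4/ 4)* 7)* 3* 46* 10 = 122259375/ 130321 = 938.14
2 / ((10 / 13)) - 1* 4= -7 / 5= -1.40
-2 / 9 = -0.22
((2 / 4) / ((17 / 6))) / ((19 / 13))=39 / 323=0.12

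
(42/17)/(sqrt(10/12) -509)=-128268/26426177 -42 * sqrt(30)/26426177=-0.00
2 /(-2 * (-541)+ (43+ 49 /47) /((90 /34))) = 0.00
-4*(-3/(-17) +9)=-624/17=-36.71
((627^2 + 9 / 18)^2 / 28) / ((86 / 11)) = 6800235365891 / 9632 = 706004502.27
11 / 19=0.58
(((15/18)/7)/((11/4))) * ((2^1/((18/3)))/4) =5/1386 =0.00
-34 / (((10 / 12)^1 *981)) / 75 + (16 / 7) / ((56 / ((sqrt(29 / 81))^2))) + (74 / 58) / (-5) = -378126827 / 1568251125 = -0.24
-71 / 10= -7.10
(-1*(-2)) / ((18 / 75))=25 / 3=8.33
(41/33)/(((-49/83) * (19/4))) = -13612/30723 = -0.44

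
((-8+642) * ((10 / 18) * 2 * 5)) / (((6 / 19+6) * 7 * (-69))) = -30115 / 26082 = -1.15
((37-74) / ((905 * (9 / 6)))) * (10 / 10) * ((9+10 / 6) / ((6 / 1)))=-0.05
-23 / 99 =-0.23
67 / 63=1.06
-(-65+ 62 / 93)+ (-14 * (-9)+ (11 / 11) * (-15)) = 526 / 3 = 175.33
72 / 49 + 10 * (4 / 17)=3184 / 833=3.82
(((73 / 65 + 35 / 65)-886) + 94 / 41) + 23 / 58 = -136276521 / 154570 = -881.65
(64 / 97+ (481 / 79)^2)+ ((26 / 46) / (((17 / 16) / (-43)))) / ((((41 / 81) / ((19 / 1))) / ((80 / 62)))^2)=-20504512876578658729 / 382378773066487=-53623.56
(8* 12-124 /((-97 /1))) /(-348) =-2359 /8439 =-0.28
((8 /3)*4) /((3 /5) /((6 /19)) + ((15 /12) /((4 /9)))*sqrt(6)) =-194560 /420969 + 96000*sqrt(6) /140323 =1.21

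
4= 4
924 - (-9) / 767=708717 / 767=924.01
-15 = -15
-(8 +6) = -14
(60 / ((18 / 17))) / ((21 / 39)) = 2210 / 21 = 105.24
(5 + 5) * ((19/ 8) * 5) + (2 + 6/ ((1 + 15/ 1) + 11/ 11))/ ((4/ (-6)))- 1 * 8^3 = -26981/ 68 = -396.78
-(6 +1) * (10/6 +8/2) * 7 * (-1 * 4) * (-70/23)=-233240/69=-3380.29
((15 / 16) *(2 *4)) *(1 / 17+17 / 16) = 4575 / 544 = 8.41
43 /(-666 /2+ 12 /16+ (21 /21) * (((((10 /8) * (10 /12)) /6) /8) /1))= -49536 /382727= -0.13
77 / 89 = 0.87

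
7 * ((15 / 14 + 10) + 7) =253 / 2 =126.50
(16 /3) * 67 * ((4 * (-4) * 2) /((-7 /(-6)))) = -68608 /7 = -9801.14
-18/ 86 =-9/ 43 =-0.21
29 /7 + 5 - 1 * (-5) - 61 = -328 /7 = -46.86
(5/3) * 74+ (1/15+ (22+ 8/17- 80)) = 5599/85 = 65.87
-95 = -95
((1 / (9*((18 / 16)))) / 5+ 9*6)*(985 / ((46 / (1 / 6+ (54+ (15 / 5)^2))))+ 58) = 4258804297 / 55890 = 76199.75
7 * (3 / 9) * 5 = 35 / 3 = 11.67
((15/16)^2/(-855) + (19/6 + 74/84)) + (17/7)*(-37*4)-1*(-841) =485.62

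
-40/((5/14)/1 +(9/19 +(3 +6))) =-2128/523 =-4.07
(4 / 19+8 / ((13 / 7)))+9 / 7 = 5.80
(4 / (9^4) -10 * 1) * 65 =-4264390 / 6561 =-649.96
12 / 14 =6 / 7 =0.86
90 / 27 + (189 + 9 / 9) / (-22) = -175 / 33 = -5.30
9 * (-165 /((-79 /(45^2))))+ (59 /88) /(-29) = 38064.85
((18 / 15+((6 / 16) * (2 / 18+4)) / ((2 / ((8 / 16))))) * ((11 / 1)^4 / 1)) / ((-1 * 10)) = -11141801 / 4800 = -2321.21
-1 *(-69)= 69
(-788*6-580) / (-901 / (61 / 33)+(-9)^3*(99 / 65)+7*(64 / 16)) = 5261555 / 1556014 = 3.38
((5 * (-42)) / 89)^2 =44100 / 7921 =5.57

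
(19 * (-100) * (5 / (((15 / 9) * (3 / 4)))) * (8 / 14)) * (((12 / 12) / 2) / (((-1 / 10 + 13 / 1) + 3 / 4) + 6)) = -304000 / 2751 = -110.51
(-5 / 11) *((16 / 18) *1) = -40 / 99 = -0.40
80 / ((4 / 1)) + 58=78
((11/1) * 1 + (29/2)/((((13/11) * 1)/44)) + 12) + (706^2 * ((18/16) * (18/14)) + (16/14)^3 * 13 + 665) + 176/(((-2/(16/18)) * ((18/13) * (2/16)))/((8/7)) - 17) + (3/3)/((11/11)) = 185840395670393/257328890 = 722190.17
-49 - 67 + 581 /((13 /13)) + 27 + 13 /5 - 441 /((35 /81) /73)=-370046 /5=-74009.20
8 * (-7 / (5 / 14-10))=784 / 135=5.81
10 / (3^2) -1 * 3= -17 / 9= -1.89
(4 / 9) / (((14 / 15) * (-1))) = -10 / 21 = -0.48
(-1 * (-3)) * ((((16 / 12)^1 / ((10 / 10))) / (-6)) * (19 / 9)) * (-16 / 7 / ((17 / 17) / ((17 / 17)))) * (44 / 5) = 26752 / 945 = 28.31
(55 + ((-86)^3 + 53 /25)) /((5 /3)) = -47699916 /125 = -381599.33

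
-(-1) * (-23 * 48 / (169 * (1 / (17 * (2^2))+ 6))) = -75072 / 69121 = -1.09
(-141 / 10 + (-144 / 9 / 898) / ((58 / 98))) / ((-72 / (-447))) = -274142269 / 3125040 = -87.72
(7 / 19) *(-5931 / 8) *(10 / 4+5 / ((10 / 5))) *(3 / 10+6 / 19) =-4857489 / 5776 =-840.98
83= 83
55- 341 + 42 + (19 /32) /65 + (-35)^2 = 2040499 /2080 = 981.01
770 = 770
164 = 164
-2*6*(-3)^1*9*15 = 4860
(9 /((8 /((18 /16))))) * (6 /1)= 7.59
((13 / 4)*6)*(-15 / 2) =-146.25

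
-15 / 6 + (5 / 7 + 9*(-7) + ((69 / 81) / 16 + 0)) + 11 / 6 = -190207 / 3024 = -62.90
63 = 63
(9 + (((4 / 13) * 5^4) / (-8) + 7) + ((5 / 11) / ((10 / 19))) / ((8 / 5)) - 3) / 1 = -24021 / 2288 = -10.50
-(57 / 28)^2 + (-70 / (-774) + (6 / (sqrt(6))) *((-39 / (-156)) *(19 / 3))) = -0.18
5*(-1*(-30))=150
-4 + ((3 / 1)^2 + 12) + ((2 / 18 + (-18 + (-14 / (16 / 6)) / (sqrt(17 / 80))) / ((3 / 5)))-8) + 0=-188 / 9-35* sqrt(85) / 17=-39.87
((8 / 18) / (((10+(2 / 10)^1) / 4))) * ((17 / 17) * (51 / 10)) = 8 / 9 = 0.89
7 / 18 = 0.39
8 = 8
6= 6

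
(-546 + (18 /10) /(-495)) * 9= -1351359 /275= -4914.03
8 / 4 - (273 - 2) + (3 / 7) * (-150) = -2333 / 7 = -333.29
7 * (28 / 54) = 98 / 27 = 3.63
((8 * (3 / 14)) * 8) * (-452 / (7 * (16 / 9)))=-24408 / 49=-498.12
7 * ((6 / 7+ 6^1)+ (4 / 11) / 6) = 1598 / 33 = 48.42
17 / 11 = 1.55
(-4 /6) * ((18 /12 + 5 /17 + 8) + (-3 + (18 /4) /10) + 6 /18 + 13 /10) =-1811 /306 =-5.92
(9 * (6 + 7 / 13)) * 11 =8415 / 13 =647.31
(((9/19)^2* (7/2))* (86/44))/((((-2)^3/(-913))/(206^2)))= 21468616407/2888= 7433731.44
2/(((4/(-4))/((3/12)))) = -1/2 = -0.50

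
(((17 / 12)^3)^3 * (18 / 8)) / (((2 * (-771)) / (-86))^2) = 219268983642953 / 1363193329876992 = 0.16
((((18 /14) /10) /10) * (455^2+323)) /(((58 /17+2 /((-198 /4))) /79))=62028828081 /992950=62469.24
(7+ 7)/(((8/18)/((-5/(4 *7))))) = -5.62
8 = 8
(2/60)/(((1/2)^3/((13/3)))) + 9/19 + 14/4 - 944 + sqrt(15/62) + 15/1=-1579819/1710 + sqrt(930)/62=-923.38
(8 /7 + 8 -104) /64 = -83 /56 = -1.48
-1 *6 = -6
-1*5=-5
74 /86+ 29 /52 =1.42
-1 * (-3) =3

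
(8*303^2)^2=539449118784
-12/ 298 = -6/ 149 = -0.04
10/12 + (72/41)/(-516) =8779/10578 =0.83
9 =9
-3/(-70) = 3/70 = 0.04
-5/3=-1.67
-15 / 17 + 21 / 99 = -376 / 561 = -0.67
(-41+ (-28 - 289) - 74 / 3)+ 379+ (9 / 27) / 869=-3186 / 869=-3.67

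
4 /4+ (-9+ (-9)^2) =73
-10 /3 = -3.33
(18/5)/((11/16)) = 288/55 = 5.24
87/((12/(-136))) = -986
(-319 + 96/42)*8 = -17736/7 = -2533.71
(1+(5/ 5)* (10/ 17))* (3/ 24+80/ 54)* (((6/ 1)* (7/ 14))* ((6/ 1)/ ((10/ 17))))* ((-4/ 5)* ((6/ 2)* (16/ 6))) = -12492/ 25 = -499.68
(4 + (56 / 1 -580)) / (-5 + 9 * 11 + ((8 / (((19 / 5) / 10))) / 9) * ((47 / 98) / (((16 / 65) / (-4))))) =-1089270 / 158719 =-6.86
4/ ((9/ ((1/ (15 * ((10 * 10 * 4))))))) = 1/ 13500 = 0.00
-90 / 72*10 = -25 / 2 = -12.50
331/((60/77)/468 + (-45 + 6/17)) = -16897881/2279192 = -7.41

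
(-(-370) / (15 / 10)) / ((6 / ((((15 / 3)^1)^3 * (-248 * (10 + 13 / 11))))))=-470270000 / 33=-14250606.06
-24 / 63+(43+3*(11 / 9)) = 324 / 7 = 46.29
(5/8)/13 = 5/104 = 0.05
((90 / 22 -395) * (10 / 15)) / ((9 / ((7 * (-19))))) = 1143800 / 297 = 3851.18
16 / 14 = 8 / 7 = 1.14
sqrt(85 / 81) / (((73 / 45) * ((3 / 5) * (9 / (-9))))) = -25 * sqrt(85) / 219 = -1.05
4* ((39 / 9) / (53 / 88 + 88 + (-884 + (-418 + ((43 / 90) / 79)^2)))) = -0.01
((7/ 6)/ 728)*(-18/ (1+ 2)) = -1/ 104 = -0.01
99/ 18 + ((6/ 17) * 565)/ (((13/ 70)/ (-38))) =-18032369/ 442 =-40797.21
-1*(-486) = 486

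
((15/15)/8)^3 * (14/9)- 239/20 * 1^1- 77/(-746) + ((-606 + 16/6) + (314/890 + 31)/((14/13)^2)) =-11021241925193/18739042560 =-588.14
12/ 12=1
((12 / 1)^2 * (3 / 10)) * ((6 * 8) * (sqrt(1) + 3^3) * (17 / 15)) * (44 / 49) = 10340352 / 175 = 59087.73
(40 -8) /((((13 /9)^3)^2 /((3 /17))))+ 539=44279069203 /82055753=539.62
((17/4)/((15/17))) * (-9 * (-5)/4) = 867/16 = 54.19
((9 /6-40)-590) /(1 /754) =-473889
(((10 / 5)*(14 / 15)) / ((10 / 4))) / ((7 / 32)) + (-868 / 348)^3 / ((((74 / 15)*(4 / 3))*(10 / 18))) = -451019561 / 541435800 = -0.83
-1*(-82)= 82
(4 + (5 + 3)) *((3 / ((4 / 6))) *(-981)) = -52974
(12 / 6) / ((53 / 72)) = 144 / 53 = 2.72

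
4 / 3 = 1.33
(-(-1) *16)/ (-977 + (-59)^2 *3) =8/ 4733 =0.00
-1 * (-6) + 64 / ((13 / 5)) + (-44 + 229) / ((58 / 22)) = 37997 / 377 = 100.79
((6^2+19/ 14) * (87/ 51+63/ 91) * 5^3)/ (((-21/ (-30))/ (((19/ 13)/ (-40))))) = -329163125/ 563108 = -584.55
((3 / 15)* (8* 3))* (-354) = -8496 / 5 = -1699.20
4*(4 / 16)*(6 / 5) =6 / 5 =1.20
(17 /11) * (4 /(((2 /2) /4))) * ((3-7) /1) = -1088 /11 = -98.91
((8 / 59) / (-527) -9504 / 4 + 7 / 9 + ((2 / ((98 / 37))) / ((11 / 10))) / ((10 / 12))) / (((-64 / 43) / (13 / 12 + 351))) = 65064294042793825 / 115839085824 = 561678.24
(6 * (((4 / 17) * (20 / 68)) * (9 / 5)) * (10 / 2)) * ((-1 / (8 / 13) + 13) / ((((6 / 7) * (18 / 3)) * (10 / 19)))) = 36309 / 2312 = 15.70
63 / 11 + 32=415 / 11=37.73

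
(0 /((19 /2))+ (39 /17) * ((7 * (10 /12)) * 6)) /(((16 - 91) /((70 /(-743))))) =1274 /12631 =0.10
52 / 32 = 13 / 8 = 1.62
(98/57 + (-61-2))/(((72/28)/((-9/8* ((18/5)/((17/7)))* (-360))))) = -4621239/323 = -14307.24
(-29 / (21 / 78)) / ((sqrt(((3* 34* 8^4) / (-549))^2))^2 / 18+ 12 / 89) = -10112907753 / 3020700067994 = -0.00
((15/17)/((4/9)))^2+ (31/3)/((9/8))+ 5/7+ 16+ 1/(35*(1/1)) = 130519873/4369680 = 29.87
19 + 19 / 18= 361 / 18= 20.06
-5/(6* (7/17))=-85/42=-2.02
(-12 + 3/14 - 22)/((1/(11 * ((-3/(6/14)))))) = 5203/2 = 2601.50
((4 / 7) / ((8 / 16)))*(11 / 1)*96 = 8448 / 7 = 1206.86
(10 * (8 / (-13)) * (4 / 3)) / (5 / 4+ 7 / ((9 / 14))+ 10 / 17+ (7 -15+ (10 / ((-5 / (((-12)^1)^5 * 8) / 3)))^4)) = -13056 / 32382818117129090863393836060821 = -0.00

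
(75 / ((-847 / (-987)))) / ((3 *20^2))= 141 / 1936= 0.07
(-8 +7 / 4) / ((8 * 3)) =-0.26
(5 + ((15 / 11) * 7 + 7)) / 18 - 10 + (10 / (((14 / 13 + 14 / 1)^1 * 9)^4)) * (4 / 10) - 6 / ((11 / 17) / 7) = -1962754248125989 / 26627292990144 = -73.71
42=42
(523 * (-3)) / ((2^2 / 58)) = -45501 / 2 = -22750.50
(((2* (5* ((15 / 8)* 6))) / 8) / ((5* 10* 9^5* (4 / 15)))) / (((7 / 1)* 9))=5 / 17635968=0.00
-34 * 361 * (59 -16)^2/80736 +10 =-10943633/40368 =-271.10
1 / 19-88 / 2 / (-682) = 69 / 589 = 0.12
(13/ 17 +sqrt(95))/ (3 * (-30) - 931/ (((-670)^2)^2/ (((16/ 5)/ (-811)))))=-51070497284375 * sqrt(95)/ 4596344755592819 - 663916464696875/ 78137860845077923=-0.12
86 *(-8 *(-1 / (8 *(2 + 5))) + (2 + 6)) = 4902 / 7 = 700.29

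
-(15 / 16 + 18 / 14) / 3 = -83 / 112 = -0.74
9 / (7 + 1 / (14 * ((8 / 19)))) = 1008 / 803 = 1.26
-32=-32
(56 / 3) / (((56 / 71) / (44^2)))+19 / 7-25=961724 / 21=45796.38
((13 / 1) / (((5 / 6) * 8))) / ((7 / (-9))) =-351 / 140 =-2.51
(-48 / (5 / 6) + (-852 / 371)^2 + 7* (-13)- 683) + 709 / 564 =-320248574167 / 388147620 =-825.07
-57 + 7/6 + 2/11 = -3673/66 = -55.65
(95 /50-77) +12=-631 /10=-63.10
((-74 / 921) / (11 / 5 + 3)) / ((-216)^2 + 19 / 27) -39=-196075872084 / 5027586421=-39.00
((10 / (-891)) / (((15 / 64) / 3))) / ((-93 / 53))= 6784 / 82863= 0.08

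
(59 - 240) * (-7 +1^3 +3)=543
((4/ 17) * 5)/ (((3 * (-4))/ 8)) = -40/ 51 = -0.78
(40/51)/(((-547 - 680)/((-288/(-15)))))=-256/20859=-0.01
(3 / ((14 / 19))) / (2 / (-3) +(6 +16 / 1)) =171 / 896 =0.19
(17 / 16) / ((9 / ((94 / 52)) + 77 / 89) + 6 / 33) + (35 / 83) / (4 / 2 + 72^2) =168426454479 / 954749362544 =0.18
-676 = -676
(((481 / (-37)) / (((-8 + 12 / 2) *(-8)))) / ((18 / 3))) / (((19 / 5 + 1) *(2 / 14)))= -455 / 2304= -0.20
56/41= 1.37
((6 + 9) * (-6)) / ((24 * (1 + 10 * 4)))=-15 / 164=-0.09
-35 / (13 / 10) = -350 / 13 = -26.92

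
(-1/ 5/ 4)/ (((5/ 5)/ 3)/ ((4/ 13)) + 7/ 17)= -51/ 1525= -0.03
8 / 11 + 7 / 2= 93 / 22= 4.23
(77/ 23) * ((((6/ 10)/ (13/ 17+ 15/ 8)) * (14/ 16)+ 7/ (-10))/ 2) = -138523/ 165140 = -0.84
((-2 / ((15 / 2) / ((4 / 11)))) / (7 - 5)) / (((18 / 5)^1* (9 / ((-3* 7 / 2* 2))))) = 28 / 891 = 0.03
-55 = -55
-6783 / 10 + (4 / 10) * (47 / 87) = -589933 / 870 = -678.08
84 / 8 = 10.50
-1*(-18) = 18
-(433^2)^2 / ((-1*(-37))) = -35152125121 / 37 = -950057435.70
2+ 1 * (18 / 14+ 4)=51 / 7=7.29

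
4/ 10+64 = 322/ 5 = 64.40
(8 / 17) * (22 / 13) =176 / 221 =0.80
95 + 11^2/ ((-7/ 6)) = -61/ 7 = -8.71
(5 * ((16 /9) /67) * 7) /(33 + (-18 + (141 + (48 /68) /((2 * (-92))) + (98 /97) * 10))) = 6068320 /1085339097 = 0.01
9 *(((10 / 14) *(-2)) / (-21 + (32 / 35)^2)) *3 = 47250 / 24701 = 1.91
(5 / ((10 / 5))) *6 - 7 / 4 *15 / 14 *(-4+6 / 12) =345 / 16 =21.56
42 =42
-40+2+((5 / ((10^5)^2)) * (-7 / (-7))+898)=1720000000001 / 2000000000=860.00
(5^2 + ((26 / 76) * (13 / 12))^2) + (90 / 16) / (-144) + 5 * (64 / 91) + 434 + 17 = 18150710399 / 37844352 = 479.61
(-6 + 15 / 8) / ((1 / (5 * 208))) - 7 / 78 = -334627 / 78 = -4290.09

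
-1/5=-0.20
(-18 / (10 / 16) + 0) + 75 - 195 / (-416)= 7467 / 160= 46.67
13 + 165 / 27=172 / 9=19.11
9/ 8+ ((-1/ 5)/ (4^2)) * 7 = 83/ 80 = 1.04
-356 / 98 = -178 / 49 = -3.63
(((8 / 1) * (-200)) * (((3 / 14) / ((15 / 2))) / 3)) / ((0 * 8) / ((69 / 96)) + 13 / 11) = -3520 / 273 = -12.89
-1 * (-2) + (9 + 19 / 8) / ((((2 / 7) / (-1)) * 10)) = -317 / 160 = -1.98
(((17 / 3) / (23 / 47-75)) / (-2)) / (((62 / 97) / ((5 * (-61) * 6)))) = -1390495 / 12772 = -108.87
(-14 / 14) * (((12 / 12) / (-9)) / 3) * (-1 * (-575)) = 575 / 27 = 21.30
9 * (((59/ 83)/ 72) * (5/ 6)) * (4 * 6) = 295/ 166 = 1.78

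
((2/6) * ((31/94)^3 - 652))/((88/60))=-2707554885/18272848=-148.17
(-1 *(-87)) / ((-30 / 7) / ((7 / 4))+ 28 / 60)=-63945 / 1457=-43.89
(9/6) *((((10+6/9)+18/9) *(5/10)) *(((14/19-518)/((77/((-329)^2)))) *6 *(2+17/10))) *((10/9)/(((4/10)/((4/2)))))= -9371505780/11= -851955070.91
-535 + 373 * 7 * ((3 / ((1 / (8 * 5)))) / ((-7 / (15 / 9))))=-75135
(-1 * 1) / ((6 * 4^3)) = -1 / 384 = -0.00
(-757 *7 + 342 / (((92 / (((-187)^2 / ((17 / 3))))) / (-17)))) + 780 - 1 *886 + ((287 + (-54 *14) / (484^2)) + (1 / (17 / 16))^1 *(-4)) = -395102.14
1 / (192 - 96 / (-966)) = 0.01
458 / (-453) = -458 / 453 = -1.01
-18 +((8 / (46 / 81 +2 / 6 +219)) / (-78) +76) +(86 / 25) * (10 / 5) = 93895283 / 1447225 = 64.88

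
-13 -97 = -110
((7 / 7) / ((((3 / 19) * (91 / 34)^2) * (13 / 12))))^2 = 7718676736 / 11589168409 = 0.67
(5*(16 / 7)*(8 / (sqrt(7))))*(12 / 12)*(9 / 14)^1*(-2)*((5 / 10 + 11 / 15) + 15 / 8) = -17904*sqrt(7) / 343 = -138.10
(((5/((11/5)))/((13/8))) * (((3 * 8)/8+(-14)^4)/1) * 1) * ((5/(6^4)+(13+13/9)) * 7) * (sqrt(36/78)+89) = 125894260625 * sqrt(78)/301158+11204589195625/23166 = 487357226.26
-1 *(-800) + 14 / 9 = 7214 / 9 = 801.56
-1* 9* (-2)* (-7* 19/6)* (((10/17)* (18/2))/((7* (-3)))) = 1710/17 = 100.59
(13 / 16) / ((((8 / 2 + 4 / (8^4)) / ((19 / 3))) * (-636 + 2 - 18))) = -3952 / 2003433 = -0.00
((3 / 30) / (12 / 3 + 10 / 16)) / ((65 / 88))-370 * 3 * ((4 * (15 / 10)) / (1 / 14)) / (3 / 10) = -3737369648 / 12025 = -310799.97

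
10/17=0.59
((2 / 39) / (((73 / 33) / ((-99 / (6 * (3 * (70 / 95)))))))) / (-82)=0.00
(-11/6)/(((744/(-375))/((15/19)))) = 6875/9424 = 0.73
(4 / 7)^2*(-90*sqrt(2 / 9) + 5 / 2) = 40 / 49- 480*sqrt(2) / 49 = -13.04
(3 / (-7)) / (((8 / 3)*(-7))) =9 / 392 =0.02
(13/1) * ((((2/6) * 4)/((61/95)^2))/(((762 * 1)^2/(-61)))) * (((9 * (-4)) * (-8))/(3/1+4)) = -3754400/20661249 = -0.18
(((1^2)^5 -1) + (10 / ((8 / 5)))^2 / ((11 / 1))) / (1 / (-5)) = -3125 / 176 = -17.76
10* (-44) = -440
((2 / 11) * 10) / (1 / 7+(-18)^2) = 140 / 24959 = 0.01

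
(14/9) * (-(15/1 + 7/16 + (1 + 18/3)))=-2513/72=-34.90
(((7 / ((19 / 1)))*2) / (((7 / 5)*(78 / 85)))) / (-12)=-425 / 8892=-0.05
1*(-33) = -33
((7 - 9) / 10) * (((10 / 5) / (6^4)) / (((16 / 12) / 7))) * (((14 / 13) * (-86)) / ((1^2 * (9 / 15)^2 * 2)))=10535 / 50544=0.21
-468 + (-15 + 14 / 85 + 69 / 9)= -121168 / 255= -475.17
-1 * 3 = -3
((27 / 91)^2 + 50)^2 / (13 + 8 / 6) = 516124856523 / 2948723323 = 175.03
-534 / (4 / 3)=-801 / 2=-400.50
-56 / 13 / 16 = -7 / 26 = -0.27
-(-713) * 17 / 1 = 12121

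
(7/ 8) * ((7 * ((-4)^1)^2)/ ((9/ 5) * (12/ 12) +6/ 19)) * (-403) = -3751930/ 201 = -18666.32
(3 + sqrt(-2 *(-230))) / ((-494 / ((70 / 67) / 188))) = -35 *sqrt(115) / 1555606 - 105 / 3111212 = -0.00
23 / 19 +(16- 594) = -576.79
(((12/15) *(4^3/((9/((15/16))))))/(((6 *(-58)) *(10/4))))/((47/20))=-32/12267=-0.00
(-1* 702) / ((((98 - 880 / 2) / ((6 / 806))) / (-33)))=-297 / 589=-0.50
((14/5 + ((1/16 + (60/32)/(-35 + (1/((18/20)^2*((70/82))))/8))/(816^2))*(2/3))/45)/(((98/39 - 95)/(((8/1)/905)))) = -22968100857221/3862066034332512000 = -0.00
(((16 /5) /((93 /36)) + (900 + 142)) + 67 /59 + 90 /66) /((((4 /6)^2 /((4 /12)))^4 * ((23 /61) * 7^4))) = 0.37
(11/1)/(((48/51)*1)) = 187/16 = 11.69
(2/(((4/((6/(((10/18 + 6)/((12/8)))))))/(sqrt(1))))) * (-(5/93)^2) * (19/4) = -4275/453592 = -0.01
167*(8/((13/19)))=25384/13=1952.62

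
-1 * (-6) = 6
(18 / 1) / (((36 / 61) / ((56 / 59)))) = 1708 / 59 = 28.95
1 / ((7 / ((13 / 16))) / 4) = 13 / 28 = 0.46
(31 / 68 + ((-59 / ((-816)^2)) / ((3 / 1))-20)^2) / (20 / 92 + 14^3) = 36752504480157887 / 251854371137323008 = 0.15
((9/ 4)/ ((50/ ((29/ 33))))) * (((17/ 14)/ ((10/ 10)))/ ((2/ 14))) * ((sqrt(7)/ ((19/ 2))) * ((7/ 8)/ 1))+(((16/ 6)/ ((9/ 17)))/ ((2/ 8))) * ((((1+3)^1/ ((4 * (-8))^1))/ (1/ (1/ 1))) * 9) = -68/ 3+10353 * sqrt(7)/ 334400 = -22.58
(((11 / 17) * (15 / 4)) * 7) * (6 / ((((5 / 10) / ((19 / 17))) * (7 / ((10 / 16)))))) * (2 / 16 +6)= 124.58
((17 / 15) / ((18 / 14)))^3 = 1685159 / 2460375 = 0.68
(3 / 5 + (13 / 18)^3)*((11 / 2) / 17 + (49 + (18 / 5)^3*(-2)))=-1774850477 / 41310000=-42.96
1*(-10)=-10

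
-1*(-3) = 3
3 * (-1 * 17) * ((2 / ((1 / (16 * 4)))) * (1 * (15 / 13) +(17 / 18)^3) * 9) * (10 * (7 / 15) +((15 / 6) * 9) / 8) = -877191.78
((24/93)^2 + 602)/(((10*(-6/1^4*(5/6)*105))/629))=-60655099/840875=-72.13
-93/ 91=-1.02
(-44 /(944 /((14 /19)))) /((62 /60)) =-1155 /34751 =-0.03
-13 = -13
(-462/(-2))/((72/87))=2233/8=279.12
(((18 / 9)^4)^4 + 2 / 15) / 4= 491521 / 30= 16384.03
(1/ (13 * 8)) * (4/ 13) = 0.00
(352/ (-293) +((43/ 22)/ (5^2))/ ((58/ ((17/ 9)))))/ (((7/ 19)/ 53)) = -14507276017/ 84120300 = -172.46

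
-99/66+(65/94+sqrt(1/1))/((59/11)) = -3285/2773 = -1.18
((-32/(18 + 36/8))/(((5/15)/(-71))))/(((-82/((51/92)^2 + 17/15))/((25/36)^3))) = -8116320625/4553648928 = -1.78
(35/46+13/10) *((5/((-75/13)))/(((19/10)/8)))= -16432/2185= -7.52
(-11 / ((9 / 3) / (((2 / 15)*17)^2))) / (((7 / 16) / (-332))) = 67547392 / 4725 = 14295.74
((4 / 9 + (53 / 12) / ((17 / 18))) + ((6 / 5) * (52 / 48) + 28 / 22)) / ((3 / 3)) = 64742 / 8415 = 7.69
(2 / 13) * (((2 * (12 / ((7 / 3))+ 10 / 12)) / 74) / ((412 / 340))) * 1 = 21335 / 1040403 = 0.02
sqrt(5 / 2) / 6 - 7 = -7 + sqrt(10) / 12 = -6.74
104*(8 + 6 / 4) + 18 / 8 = 990.25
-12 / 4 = -3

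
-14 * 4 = -56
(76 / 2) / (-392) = -19 / 196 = -0.10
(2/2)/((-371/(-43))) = 43/371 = 0.12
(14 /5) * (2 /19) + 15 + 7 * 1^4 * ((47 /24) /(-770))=766291 /50160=15.28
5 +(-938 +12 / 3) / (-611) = 3989 / 611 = 6.53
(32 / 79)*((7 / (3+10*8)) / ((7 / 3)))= 96 / 6557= 0.01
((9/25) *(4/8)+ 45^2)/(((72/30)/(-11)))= -371283/40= -9282.08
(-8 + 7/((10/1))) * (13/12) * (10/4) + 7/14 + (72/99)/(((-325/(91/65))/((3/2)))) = -16538407/858000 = -19.28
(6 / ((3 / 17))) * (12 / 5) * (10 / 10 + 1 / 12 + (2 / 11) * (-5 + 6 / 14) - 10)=-306238 / 385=-795.42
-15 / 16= -0.94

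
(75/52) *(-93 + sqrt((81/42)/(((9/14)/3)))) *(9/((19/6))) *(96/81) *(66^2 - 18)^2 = -2032370352000/247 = -8228220048.58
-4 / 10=-2 / 5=-0.40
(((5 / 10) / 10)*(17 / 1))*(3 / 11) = 0.23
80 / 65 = 16 / 13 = 1.23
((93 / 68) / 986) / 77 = 93 / 5162696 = 0.00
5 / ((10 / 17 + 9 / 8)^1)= 2.92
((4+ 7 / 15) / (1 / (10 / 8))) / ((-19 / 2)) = -67 / 114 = -0.59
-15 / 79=-0.19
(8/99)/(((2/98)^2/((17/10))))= 329.83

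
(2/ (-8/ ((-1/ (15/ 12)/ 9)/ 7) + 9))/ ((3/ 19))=38/ 1917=0.02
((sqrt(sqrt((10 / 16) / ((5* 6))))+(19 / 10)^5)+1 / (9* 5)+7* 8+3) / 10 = 3^(3 / 4) / 60+75404891 / 9000000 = 8.42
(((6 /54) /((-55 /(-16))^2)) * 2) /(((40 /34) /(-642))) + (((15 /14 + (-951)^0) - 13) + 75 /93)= -401430551 /19692750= -20.38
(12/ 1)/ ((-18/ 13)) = -26/ 3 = -8.67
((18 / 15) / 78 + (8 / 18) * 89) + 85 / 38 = 929387 / 22230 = 41.81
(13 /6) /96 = 13 /576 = 0.02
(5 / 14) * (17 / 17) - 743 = -742.64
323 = 323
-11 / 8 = -1.38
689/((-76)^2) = 689/5776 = 0.12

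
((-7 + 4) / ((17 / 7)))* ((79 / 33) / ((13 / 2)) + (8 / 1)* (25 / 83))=-692398 / 201773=-3.43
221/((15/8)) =1768/15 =117.87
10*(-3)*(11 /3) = -110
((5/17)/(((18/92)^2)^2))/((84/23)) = 128726860/2342277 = 54.96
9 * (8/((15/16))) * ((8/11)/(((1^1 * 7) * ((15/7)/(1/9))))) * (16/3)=16384/7425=2.21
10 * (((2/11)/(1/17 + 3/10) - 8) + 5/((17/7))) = -619910/11407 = -54.34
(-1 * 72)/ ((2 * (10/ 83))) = -1494/ 5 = -298.80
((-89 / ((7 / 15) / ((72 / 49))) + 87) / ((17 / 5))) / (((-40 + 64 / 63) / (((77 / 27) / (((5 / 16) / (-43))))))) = -572.08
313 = 313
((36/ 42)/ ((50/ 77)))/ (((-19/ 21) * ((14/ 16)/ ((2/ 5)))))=-1584/ 2375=-0.67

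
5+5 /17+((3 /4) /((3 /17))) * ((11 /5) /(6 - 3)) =8579 /1020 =8.41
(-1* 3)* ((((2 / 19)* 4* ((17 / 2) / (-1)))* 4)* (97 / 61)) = 79152 / 1159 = 68.29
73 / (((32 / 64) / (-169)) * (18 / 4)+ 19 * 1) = 49348 / 12835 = 3.84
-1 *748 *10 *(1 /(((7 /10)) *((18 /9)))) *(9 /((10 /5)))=-168300 /7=-24042.86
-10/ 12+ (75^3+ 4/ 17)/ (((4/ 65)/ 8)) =5594065535/ 102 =54843779.75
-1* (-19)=19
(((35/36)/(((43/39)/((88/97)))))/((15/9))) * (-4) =-1.92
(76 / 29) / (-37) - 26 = -27974 / 1073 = -26.07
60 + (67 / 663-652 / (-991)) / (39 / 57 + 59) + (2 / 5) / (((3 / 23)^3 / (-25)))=-473259516359 / 106439346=-4446.28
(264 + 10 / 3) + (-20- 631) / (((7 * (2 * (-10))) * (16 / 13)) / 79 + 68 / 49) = 4825921 / 4436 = 1087.90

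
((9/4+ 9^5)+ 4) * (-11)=-2598431/4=-649607.75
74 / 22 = 37 / 11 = 3.36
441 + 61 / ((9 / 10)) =508.78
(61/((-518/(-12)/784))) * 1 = 40992/37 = 1107.89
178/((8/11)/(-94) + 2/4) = 184052/509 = 361.60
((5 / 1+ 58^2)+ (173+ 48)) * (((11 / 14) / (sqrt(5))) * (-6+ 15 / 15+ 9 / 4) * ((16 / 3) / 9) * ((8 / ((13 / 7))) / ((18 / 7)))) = -4865168 * sqrt(5) / 3159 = -3443.76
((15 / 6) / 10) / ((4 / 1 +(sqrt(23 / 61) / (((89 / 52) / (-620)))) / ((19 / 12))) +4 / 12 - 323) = -0.00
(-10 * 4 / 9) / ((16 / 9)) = -5 / 2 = -2.50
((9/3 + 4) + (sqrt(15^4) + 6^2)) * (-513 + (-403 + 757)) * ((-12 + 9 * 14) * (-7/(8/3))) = 12751641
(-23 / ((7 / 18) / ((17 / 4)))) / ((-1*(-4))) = -3519 / 56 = -62.84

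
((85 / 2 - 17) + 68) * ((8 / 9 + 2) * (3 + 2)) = 12155 / 9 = 1350.56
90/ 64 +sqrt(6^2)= 237/ 32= 7.41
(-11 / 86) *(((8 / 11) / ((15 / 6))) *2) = -16 / 215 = -0.07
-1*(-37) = 37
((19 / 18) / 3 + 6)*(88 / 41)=15092 / 1107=13.63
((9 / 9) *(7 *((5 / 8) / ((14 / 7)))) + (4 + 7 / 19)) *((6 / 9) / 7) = 1993 / 3192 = 0.62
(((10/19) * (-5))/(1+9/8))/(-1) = 400/323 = 1.24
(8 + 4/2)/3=10/3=3.33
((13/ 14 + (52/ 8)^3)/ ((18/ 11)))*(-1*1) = -169741/ 1008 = -168.39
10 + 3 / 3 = 11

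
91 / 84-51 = -599 / 12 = -49.92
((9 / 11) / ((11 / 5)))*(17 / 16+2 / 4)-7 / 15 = 0.11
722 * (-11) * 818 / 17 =-6496556 / 17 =-382150.35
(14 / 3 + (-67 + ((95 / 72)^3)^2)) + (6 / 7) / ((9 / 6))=-55084472814521 / 975198486528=-56.49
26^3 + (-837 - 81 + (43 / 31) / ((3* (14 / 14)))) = 1549237 / 93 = 16658.46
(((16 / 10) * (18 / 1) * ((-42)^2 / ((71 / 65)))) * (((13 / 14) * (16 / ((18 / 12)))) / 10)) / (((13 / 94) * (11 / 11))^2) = 855042048 / 355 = 2408569.15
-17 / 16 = -1.06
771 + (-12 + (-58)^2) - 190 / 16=32889 / 8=4111.12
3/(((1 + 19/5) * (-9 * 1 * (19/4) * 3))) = -5/1026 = -0.00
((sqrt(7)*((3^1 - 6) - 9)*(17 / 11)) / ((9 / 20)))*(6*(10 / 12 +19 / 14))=-125120*sqrt(7) / 231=-1433.06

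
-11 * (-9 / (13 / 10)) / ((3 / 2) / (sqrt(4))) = 1320 / 13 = 101.54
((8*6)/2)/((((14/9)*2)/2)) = 108/7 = 15.43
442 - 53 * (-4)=654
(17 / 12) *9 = 12.75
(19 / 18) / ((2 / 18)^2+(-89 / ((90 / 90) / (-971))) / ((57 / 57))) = 171 / 13999880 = 0.00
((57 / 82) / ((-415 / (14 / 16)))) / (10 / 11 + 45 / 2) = -4389 / 70101800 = -0.00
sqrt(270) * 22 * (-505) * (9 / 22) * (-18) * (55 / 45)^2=366630 * sqrt(30)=2008115.21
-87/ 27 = -29/ 9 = -3.22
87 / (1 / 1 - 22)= -29 / 7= -4.14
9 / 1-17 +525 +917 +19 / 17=24397 / 17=1435.12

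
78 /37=2.11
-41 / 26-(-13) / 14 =-59 / 91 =-0.65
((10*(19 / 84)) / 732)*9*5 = 475 / 3416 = 0.14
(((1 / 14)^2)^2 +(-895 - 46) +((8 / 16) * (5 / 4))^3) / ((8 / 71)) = -82110252885 / 9834496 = -8349.21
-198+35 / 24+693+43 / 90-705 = -74903 / 360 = -208.06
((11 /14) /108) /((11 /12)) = 1 /126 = 0.01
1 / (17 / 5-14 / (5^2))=0.35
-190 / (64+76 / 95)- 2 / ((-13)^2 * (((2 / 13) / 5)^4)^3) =-2726205527287354002025 / 165888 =-16434012871861460.76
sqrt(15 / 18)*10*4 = 20*sqrt(30) / 3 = 36.51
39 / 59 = 0.66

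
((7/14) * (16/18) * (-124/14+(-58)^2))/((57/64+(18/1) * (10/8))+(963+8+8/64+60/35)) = 6012416/4016799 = 1.50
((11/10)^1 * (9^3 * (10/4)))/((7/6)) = 24057/14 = 1718.36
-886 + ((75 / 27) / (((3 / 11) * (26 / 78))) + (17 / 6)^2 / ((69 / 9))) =-707441 / 828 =-854.40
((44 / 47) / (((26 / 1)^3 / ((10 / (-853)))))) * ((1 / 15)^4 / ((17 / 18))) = -22 / 1684528603875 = -0.00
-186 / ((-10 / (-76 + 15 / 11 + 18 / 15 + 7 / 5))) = -368466 / 275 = -1339.88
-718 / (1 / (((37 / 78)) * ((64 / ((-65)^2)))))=-850112 / 164775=-5.16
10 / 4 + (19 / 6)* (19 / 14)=571 / 84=6.80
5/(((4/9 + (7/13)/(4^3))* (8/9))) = 12.42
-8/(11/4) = -32/11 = -2.91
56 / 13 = 4.31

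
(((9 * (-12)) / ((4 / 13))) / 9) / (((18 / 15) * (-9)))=3.61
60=60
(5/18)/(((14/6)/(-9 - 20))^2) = 42.91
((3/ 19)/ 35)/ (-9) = -1/ 1995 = -0.00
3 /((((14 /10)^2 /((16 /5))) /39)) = 9360 /49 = 191.02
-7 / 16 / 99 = -7 / 1584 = -0.00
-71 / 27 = -2.63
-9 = -9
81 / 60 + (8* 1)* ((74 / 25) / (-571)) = 74717 / 57100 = 1.31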